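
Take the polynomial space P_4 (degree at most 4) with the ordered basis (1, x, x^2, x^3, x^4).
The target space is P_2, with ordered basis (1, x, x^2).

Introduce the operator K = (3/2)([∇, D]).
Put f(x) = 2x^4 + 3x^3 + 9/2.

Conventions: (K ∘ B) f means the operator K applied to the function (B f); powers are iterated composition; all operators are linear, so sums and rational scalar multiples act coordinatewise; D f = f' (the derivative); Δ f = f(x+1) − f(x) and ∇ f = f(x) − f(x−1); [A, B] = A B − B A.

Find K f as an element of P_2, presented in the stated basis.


D f = 8x^3 + 9x^2
∇ D f = 24x^2 - 6x - 1
∇ f = 8x^3 - 3x^2 - x + 1
D ∇ f = 24x^2 - 6x - 1
[∇, D] f = 0
((3/2)([∇, D])) f = 0

g(x) = 0


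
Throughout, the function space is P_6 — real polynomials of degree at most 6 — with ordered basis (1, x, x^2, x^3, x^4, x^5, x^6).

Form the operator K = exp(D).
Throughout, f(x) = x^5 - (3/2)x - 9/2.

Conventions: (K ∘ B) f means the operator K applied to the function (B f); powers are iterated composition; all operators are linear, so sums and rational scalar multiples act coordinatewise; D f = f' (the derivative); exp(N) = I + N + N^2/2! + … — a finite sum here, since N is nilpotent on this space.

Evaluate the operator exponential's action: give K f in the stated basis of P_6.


g(x) = x^5 + 5x^4 + 10x^3 + 10x^2 + (7/2)x - 5

order-1 term: 5x^4 - 3/2
order-2 term: 10x^3
order-3 term: 10x^2
order-4 term: 5x
order-5 term: 1
the series for exp(D) f terminates at order 5
exp(D) f = x^5 + 5x^4 + 10x^3 + 10x^2 + (7/2)x - 5


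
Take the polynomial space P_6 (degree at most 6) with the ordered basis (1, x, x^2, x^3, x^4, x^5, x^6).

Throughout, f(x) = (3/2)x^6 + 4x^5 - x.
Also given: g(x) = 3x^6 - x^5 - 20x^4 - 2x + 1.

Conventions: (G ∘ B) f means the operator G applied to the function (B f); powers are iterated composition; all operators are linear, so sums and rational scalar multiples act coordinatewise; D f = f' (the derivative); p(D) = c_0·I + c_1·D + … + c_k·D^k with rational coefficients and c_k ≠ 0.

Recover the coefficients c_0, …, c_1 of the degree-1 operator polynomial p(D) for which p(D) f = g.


D^0 f = (3/2)x^6 + 4x^5 - x
D^1 f = 9x^5 + 20x^4 - 1
matching coefficients of g against c_0 f + c_1 Df + … from the top degree down determines the c_i
solution: c_0 = 2, c_1 = -1

p(D) = 2·I − D, i.e. c_0 = 2, c_1 = -1


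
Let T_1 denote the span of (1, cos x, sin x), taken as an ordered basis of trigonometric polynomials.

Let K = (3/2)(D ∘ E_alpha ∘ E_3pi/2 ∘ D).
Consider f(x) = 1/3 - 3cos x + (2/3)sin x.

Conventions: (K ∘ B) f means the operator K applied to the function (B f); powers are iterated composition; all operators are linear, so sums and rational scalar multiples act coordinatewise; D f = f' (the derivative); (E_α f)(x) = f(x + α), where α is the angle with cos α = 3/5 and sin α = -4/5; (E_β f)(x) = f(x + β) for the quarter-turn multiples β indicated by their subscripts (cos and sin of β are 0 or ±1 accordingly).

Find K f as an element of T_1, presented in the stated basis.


g(x) = -3cos x + (7/2)sin x

D f = (2/3)cos x + 3sin x
E_3pi/2 D f = -3cos x + (2/3)sin x
E_alpha E_3pi/2 D f = -(7/3)cos x - 2sin x
D E_alpha E_3pi/2 D f = -2cos x + (7/3)sin x
((3/2)(D ∘ E_alpha ∘ E_3pi/2 ∘ D)) f = -3cos x + (7/2)sin x


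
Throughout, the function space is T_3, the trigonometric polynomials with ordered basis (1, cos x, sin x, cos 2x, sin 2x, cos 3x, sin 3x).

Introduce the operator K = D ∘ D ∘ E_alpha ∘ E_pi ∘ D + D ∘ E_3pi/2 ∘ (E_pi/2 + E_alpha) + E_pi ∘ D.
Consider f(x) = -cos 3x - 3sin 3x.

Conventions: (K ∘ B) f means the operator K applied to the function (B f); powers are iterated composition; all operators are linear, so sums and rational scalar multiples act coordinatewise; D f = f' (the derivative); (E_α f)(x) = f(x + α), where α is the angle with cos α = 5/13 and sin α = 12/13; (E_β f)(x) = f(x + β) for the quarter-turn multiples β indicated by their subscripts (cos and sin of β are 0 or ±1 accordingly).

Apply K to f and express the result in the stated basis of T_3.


the result is g(x) = (128922/2197)cos 3x - (137844/2197)sin 3x

D f = -9cos 3x + 3sin 3x
E_pi D f = 9cos 3x - 3sin 3x
E_alpha (E_pi ∘ D) f = -(15831/2197)cos 3x + (13557/2197)sin 3x
D E_alpha (E_pi ∘ D) f = (40671/2197)cos 3x + (47493/2197)sin 3x
D (D ∘ E_alpha) (E_pi ∘ D) f = (142479/2197)cos 3x - (122013/2197)sin 3x
E_pi/2 f = 3cos 3x - sin 3x
E_alpha f = (4519/2197)cos 3x + (5277/2197)sin 3x
(E_pi/2 + E_alpha) f = (11110/2197)cos 3x + (3080/2197)sin 3x
E_3pi/2 (E_pi/2 + E_alpha) f = (3080/2197)cos 3x - (11110/2197)sin 3x
D E_3pi/2 (E_pi/2 + E_alpha) f = -(33330/2197)cos 3x - (9240/2197)sin 3x
D f = -9cos 3x + 3sin 3x
E_pi D f = 9cos 3x - 3sin 3x
(D ∘ D ∘ E_alpha ∘ E_pi ∘ D + D ∘ E_3pi/2 ∘ (E_pi/2 + E_alpha) + E_pi ∘ D) f = (128922/2197)cos 3x - (137844/2197)sin 3x


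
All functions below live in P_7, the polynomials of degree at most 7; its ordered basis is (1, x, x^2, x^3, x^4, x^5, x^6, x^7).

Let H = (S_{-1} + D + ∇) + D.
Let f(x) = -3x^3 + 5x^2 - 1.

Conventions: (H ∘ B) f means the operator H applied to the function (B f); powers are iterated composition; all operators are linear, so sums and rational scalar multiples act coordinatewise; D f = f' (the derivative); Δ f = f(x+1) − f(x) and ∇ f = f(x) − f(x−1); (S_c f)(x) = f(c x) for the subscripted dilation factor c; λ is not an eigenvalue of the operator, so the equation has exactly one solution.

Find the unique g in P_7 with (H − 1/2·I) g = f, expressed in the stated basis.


the result is g(x) = 2x^3 - 26x^2 - 108x + 590

write g with unknown coordinates in the stated basis and equate coefficients in (H − 1/2·I) g = f
solving from the highest basis element down gives g = 2x^3 - 26x^2 - 108x + 590
check: H g = -2x^3 - 8x^2 - 54x + 294
so H g − 1/2·g = -3x^3 + 5x^2 - 1 = f ✓


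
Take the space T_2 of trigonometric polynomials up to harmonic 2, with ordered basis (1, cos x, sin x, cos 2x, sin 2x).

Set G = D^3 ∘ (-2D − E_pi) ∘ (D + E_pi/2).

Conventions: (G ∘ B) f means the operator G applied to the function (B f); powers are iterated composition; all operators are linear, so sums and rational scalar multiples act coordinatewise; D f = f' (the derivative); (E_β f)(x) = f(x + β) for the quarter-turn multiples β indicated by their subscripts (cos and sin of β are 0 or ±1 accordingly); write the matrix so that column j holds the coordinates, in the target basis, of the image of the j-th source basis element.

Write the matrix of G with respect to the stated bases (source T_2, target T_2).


the matrix is [[0, 0, 0, 0, 0]; [0, 2, -4, 0, 0]; [0, 4, 2, 0, 0]; [0, 0, 0, 16, -72]; [0, 0, 0, 72, 16]] (rows listed top to bottom)

image of 1: 0
image of cos x: 2cos x + 4sin x
image of sin x: -4cos x + 2sin x
image of cos 2x: 16cos 2x + 72sin 2x
image of sin 2x: -72cos 2x + 16sin 2x
each image's coordinates form column j of the matrix


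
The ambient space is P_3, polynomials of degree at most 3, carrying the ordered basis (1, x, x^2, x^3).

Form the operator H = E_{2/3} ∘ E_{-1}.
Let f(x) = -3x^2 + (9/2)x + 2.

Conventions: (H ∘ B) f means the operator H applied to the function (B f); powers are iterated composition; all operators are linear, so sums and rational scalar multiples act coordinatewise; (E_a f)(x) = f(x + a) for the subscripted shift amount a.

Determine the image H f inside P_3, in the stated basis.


the image equals g(x) = -3x^2 + (13/2)x + 1/6

E_{-1} f = -3x^2 + (21/2)x - 11/2
E_{2/3} E_{-1} f = -3x^2 + (13/2)x + 1/6


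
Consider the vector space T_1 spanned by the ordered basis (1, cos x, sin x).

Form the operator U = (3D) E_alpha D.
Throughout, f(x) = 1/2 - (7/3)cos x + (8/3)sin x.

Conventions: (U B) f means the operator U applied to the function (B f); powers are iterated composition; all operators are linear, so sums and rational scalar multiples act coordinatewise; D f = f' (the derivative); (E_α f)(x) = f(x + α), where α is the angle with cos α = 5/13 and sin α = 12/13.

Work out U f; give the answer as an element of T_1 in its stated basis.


D f = (8/3)cos x + (7/3)sin x
E_alpha D f = (124/39)cos x - (61/39)sin x
D E_alpha D f = -(61/39)cos x - (124/39)sin x
(3D) E_alpha D f = -(61/13)cos x - (124/13)sin x

the result is g(x) = -(61/13)cos x - (124/13)sin x


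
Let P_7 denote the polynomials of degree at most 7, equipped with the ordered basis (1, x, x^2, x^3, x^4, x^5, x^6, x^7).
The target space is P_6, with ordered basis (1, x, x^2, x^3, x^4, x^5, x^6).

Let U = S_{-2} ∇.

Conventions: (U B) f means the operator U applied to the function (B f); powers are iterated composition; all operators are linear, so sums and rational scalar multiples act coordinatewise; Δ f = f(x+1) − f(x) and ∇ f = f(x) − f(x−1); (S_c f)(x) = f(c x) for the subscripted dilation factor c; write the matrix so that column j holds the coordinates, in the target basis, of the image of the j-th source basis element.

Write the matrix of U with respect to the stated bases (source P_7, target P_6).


the matrix is [[0, 1, -1, 1, -1, 1, -1, 1]; [0, 0, -4, 6, -8, 10, -12, 14]; [0, 0, 0, 12, -24, 40, -60, 84]; [0, 0, 0, 0, -32, 80, -160, 280]; [0, 0, 0, 0, 0, 80, -240, 560]; [0, 0, 0, 0, 0, 0, -192, 672]; [0, 0, 0, 0, 0, 0, 0, 448]] (rows listed top to bottom)

image of 1: 0
image of x: 1
image of x^2: -4x - 1
image of x^3: 12x^2 + 6x + 1
image of x^4: -32x^3 - 24x^2 - 8x - 1
image of x^5: 80x^4 + 80x^3 + 40x^2 + 10x + 1
image of x^6: -192x^5 - 240x^4 - 160x^3 - 60x^2 - 12x - 1
image of x^7: 448x^6 + 672x^5 + 560x^4 + 280x^3 + 84x^2 + 14x + 1
each image's coordinates form column j of the matrix


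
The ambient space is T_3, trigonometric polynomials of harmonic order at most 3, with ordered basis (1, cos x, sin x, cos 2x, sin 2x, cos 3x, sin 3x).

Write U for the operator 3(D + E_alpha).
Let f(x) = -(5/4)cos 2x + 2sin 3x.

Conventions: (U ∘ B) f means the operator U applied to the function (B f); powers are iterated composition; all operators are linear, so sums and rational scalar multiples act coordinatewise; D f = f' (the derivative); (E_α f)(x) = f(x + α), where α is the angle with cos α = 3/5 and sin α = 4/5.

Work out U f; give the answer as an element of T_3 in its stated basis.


g(x) = (21/20)cos 2x + (111/10)sin 2x + (2514/125)cos 3x - (702/125)sin 3x

D f = (5/2)sin 2x + 6cos 3x
E_alpha f = (7/20)cos 2x + (6/5)sin 2x + (88/125)cos 3x - (234/125)sin 3x
(D + E_alpha) f = (7/20)cos 2x + (37/10)sin 2x + (838/125)cos 3x - (234/125)sin 3x
(3(D + E_alpha)) f = (21/20)cos 2x + (111/10)sin 2x + (2514/125)cos 3x - (702/125)sin 3x


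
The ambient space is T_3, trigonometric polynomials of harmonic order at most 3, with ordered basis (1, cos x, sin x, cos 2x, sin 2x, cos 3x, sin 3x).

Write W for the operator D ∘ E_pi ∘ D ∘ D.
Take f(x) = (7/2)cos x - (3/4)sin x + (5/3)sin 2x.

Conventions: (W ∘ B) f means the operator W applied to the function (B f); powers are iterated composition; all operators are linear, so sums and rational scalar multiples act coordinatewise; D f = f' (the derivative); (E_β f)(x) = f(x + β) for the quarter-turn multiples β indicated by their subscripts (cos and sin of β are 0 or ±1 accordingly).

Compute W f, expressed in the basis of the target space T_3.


the image equals g(x) = -(3/4)cos x - (7/2)sin x - (40/3)cos 2x

D f = -(3/4)cos x - (7/2)sin x + (10/3)cos 2x
D D f = -(7/2)cos x + (3/4)sin x - (20/3)sin 2x
E_pi D D f = (7/2)cos x - (3/4)sin x - (20/3)sin 2x
D E_pi D D f = -(3/4)cos x - (7/2)sin x - (40/3)cos 2x


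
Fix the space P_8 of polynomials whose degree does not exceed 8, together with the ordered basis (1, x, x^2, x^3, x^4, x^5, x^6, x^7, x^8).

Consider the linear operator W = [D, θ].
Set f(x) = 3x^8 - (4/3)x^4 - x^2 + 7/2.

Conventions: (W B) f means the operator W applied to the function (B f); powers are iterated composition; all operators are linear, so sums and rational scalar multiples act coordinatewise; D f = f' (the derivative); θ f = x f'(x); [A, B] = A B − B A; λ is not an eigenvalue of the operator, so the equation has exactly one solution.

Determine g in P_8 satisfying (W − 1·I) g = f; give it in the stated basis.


write g with unknown coordinates in the stated basis and equate coefficients in (W − 1·I) g = f
solving from the highest basis element down gives g = -3x^8 - 24x^7 - 168x^6 - 1008x^5 - (15116/3)x^4 - (60464/3)x^3 - 60463x^2 - 120926x - 241859/2
check: W g = -24x^7 - 168x^6 - 1008x^5 - 5040x^4 - (60464/3)x^3 - 60464x^2 - 120926x - 120926
so W g − 1·g = 3x^8 - (4/3)x^4 - x^2 + 7/2 = f ✓

g(x) = -3x^8 - 24x^7 - 168x^6 - 1008x^5 - (15116/3)x^4 - (60464/3)x^3 - 60463x^2 - 120926x - 241859/2


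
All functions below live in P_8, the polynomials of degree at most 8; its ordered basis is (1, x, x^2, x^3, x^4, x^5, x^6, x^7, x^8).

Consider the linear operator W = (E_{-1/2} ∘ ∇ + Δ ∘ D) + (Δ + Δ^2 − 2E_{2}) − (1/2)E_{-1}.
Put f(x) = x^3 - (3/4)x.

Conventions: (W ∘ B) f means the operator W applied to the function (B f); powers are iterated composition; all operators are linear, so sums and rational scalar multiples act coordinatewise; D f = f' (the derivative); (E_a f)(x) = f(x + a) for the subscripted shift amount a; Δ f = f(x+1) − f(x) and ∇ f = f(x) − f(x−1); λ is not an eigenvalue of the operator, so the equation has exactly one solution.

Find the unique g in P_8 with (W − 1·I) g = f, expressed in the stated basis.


write g with unknown coordinates in the stated basis and equate coefficients in (W − 1·I) g = f
solving from the highest basis element down gives g = -(2/7)x^3 + (18/49)x^2 + (855/686)x - 4455/4802
check: W g = (5/7)x^3 + (18/49)x^2 + (681/1372)x - 4455/4802
so W g − 1·g = x^3 - (3/4)x = f ✓

g(x) = -(2/7)x^3 + (18/49)x^2 + (855/686)x - 4455/4802


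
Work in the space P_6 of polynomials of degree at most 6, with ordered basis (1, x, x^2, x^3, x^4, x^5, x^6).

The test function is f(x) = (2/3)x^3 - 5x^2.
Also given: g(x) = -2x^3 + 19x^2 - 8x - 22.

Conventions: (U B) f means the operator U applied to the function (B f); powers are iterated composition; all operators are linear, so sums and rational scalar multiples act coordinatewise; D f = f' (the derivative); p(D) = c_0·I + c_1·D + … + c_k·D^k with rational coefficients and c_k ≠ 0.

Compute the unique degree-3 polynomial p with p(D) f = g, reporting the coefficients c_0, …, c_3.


p(D) = -3·I + 2·D + 3·D^2 + 2·D^3, i.e. c_0 = -3, c_1 = 2, c_2 = 3, c_3 = 2

D^0 f = (2/3)x^3 - 5x^2
D^1 f = 2x^2 - 10x
D^2 f = 4x - 10
D^3 f = 4
matching coefficients of g against c_0 f + c_1 Df + … from the top degree down determines the c_i
solution: c_0 = -3, c_1 = 2, c_2 = 3, c_3 = 2


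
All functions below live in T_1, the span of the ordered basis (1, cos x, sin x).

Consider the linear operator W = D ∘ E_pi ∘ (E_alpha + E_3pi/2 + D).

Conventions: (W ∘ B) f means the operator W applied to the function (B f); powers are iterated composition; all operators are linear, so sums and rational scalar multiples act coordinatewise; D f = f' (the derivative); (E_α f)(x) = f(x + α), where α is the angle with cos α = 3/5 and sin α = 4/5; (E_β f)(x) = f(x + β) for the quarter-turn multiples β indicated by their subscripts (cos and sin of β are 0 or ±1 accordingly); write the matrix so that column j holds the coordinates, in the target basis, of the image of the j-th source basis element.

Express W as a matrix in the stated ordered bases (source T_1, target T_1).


image of 1: 0
image of cos x: (4/5)cos x + (3/5)sin x
image of sin x: -(3/5)cos x + (4/5)sin x
each image's coordinates form column j of the matrix

the matrix is [[0, 0, 0]; [0, 4/5, -3/5]; [0, 3/5, 4/5]] (rows listed top to bottom)


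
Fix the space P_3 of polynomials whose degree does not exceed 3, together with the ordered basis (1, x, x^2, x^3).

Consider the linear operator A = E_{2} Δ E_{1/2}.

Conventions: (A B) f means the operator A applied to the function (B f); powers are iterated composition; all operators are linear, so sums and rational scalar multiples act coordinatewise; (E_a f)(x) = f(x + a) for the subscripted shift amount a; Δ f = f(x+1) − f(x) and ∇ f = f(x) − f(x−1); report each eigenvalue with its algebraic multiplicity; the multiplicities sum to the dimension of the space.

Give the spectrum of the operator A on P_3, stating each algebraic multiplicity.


λ = 0 (multiplicity 4)

image of 1: 0
image of x: 1
image of x^2: 2x + 6
image of x^3: 3x^2 + 18x + 109/4
the matrix is upper triangular; its diagonal is (0, 0, 0, 0)
for a triangular matrix the eigenvalues are the diagonal entries, with algebraic multiplicity their repetition count


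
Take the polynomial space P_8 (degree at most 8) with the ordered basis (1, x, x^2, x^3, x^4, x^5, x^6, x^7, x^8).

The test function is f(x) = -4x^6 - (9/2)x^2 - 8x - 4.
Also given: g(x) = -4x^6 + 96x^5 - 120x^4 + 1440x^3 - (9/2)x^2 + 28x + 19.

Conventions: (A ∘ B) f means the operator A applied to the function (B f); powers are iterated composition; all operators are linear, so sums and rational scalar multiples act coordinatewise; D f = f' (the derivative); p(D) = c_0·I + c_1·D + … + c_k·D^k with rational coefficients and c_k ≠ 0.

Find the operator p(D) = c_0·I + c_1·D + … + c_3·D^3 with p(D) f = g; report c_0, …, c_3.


p(D) = I − 4·D + D^2 − 3·D^3, i.e. c_0 = 1, c_1 = -4, c_2 = 1, c_3 = -3

D^0 f = -4x^6 - (9/2)x^2 - 8x - 4
D^1 f = -24x^5 - 9x - 8
D^2 f = -120x^4 - 9
D^3 f = -480x^3
matching coefficients of g against c_0 f + c_1 Df + … from the top degree down determines the c_i
solution: c_0 = 1, c_1 = -4, c_2 = 1, c_3 = -3


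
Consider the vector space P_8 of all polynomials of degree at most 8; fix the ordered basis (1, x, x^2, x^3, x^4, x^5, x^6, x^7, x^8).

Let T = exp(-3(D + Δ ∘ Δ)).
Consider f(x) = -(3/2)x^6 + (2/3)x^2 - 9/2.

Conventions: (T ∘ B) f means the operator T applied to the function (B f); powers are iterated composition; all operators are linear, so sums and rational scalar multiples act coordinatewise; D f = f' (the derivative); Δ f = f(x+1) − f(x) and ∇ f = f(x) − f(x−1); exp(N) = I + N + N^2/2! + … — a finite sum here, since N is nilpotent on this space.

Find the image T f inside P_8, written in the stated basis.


order-1 term: 27x^5 + 135x^4 + 540x^3 + 945x^2 + 806x + 275
order-2 term: -(405/2)x^4 - 1620x^3 - 7290x^2 - 15390x - 12954
order-3 term: 810x^3 + 7290x^2 + 29160x + 42525
order-4 term: -(3645/2)x^2 - 14580x - 36450
order-5 term: 2187x + 10935
order-6 term: -2187/2
the series for exp(-3(D + Δ ∘ Δ)) f terminates at order 6
exp(-3(D + Δ ∘ Δ)) f = -(3/2)x^6 + 27x^5 - (135/2)x^4 - 270x^3 - (5261/6)x^2 + 2183x + 3233

the result is g(x) = -(3/2)x^6 + 27x^5 - (135/2)x^4 - 270x^3 - (5261/6)x^2 + 2183x + 3233


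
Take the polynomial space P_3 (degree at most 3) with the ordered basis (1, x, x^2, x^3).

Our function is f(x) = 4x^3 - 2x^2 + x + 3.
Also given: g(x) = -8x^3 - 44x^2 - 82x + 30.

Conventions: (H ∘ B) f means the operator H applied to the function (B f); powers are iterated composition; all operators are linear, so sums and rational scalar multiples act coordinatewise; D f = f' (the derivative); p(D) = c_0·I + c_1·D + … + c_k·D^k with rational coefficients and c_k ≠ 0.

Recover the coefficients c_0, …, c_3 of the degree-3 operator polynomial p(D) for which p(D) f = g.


D^0 f = 4x^3 - 2x^2 + x + 3
D^1 f = 12x^2 - 4x + 1
D^2 f = 24x - 4
D^3 f = 24
matching coefficients of g against c_0 f + c_1 Df + … from the top degree down determines the c_i
solution: c_0 = -2, c_1 = -4, c_2 = -4, c_3 = 1

p(D) = -2·I − 4·D − 4·D^2 + D^3, i.e. c_0 = -2, c_1 = -4, c_2 = -4, c_3 = 1


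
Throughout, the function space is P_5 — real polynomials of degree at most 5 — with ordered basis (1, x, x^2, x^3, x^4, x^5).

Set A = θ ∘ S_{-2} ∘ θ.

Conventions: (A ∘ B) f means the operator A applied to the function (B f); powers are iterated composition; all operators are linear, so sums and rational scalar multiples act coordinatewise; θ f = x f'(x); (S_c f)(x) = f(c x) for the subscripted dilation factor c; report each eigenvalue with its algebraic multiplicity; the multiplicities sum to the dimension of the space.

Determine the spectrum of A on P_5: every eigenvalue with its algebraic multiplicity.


image of 1: 0
image of x: -2x
image of x^2: 16x^2
image of x^3: -72x^3
image of x^4: 256x^4
image of x^5: -800x^5
the matrix is upper triangular; its diagonal is (0, -2, 16, -72, 256, -800)
for a triangular matrix the eigenvalues are the diagonal entries, with algebraic multiplicity their repetition count

λ = -800 (multiplicity 1), λ = -72 (multiplicity 1), λ = -2 (multiplicity 1), λ = 0 (multiplicity 1), λ = 16 (multiplicity 1), λ = 256 (multiplicity 1)


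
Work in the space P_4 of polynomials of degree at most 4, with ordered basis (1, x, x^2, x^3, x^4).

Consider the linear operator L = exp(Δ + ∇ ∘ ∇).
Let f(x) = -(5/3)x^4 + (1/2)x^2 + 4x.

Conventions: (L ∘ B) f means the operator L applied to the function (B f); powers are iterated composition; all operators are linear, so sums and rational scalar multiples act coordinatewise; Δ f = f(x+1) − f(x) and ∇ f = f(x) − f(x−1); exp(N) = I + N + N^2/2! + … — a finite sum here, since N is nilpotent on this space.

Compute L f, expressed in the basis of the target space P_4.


order-1 term: -(20/3)x^3 - 30x^2 + (103/3)x - 39/2
order-2 term: -10x^2 - 60x - 67/6
order-3 term: -(20/3)x - 30
order-4 term: -5/3
the series for exp(Δ + ∇ ∘ ∇) f terminates at order 4
exp(Δ + ∇ ∘ ∇) f = -(5/3)x^4 - (20/3)x^3 - (79/2)x^2 - (85/3)x - 187/3

the image equals g(x) = -(5/3)x^4 - (20/3)x^3 - (79/2)x^2 - (85/3)x - 187/3


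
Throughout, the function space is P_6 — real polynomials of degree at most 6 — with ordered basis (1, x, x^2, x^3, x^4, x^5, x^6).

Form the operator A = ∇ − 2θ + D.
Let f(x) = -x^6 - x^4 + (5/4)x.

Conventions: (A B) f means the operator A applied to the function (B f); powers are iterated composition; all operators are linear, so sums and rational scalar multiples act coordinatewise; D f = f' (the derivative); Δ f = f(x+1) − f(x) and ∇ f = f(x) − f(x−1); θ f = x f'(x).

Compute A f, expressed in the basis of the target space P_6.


the result is g(x) = 12x^6 - 12x^5 + 23x^4 - 28x^3 + 21x^2 - (25/2)x + 9/2

∇ f = -6x^5 + 15x^4 - 24x^3 + 21x^2 - 10x + 13/4
θ f = -6x^6 - 4x^4 + (5/4)x
(-2θ) f = 12x^6 + 8x^4 - (5/2)x
D f = -6x^5 - 4x^3 + 5/4
(∇ − 2θ + D) f = 12x^6 - 12x^5 + 23x^4 - 28x^3 + 21x^2 - (25/2)x + 9/2


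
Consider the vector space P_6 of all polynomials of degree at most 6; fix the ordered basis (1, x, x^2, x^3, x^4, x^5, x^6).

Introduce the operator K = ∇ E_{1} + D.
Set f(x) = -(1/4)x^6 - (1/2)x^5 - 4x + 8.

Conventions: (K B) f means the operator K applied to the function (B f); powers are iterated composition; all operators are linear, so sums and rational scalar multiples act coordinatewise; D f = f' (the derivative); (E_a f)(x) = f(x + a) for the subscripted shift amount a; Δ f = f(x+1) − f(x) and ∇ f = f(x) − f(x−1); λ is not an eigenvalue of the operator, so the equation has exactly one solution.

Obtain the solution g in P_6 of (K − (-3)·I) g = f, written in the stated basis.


the image equals g(x) = -(1/12)x^6 + (1/6)x^5 - (5/36)x^4 + (10/27)x^3 - (65/108)x^2 - (67/81)x + 3221/972

write g with unknown coordinates in the stated basis and equate coefficients in (K − (-3)·I) g = f
solving from the highest basis element down gives g = -(1/12)x^6 + (1/6)x^5 - (5/36)x^4 + (10/27)x^3 - (65/108)x^2 - (67/81)x + 3221/972
check: K g = -x^5 + (5/12)x^4 - (10/9)x^3 + (65/36)x^2 - (41/27)x - 629/324
so K g − (-3)·g = -(1/4)x^6 - (1/2)x^5 - 4x + 8 = f ✓


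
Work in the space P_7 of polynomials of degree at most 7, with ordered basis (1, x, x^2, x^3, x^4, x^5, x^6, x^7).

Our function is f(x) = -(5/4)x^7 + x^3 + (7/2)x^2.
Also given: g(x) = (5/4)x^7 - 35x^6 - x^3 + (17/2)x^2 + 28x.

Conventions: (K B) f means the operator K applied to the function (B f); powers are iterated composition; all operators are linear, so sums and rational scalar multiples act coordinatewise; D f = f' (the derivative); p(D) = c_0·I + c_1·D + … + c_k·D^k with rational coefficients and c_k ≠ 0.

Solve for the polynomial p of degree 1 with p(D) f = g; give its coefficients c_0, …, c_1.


c_0 = -1, c_1 = 4

D^0 f = -(5/4)x^7 + x^3 + (7/2)x^2
D^1 f = -(35/4)x^6 + 3x^2 + 7x
matching coefficients of g against c_0 f + c_1 Df + … from the top degree down determines the c_i
solution: c_0 = -1, c_1 = 4


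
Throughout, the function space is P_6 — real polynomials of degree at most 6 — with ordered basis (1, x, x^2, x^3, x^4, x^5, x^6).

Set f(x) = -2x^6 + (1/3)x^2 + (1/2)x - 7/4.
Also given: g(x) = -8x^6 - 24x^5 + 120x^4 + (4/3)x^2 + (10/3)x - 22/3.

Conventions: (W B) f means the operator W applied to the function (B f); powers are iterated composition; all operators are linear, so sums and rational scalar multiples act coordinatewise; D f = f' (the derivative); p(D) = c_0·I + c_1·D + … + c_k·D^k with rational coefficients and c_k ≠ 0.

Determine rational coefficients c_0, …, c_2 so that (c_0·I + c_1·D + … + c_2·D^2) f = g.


c_0 = 4, c_1 = 2, c_2 = -2

D^0 f = -2x^6 + (1/3)x^2 + (1/2)x - 7/4
D^1 f = -12x^5 + (2/3)x + 1/2
D^2 f = -60x^4 + 2/3
matching coefficients of g against c_0 f + c_1 Df + … from the top degree down determines the c_i
solution: c_0 = 4, c_1 = 2, c_2 = -2


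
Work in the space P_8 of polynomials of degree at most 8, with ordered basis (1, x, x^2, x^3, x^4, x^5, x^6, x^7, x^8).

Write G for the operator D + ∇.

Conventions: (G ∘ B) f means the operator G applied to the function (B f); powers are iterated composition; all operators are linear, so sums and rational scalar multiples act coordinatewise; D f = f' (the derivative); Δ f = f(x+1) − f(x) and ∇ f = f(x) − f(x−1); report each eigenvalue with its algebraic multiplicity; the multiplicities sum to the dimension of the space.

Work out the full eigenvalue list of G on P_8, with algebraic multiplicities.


image of 1: 0
image of x: 2
image of x^2: 4x - 1
image of x^3: 6x^2 - 3x + 1
image of x^4: 8x^3 - 6x^2 + 4x - 1
image of x^5: 10x^4 - 10x^3 + 10x^2 - 5x + 1
image of x^6: 12x^5 - 15x^4 + 20x^3 - 15x^2 + 6x - 1
image of x^7: 14x^6 - 21x^5 + 35x^4 - 35x^3 + 21x^2 - 7x + 1
image of x^8: 16x^7 - 28x^6 + 56x^5 - 70x^4 + 56x^3 - 28x^2 + 8x - 1
the matrix is upper triangular; its diagonal is (0, 0, 0, 0, 0, 0, 0, 0, 0)
for a triangular matrix the eigenvalues are the diagonal entries, with algebraic multiplicity their repetition count

λ = 0 (multiplicity 9)


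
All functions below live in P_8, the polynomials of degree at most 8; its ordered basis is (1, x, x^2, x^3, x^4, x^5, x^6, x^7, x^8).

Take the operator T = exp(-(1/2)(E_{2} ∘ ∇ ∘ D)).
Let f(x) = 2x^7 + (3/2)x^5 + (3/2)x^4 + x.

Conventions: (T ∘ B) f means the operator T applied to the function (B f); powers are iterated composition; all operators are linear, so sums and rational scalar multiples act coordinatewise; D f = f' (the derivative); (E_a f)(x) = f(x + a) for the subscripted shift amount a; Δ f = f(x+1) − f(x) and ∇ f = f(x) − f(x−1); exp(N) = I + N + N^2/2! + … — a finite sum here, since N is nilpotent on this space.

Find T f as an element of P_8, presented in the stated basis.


order-1 term: -42x^5 - 315x^4 - 995x^3 - (3303/2)x^2 - 1434x - 2073/4
order-2 term: 210x^3 + 1890x^2 + (11595/2)x + 6057
order-3 term: -210x - 945
the series for exp(-(1/2)(E_{2} ∘ ∇ ∘ D)) f terminates at order 3
exp(-(1/2)(E_{2} ∘ ∇ ∘ D)) f = 2x^7 - (81/2)x^5 - (627/2)x^4 - 785x^3 + (477/2)x^2 + (8309/2)x + 18375/4

the image equals g(x) = 2x^7 - (81/2)x^5 - (627/2)x^4 - 785x^3 + (477/2)x^2 + (8309/2)x + 18375/4


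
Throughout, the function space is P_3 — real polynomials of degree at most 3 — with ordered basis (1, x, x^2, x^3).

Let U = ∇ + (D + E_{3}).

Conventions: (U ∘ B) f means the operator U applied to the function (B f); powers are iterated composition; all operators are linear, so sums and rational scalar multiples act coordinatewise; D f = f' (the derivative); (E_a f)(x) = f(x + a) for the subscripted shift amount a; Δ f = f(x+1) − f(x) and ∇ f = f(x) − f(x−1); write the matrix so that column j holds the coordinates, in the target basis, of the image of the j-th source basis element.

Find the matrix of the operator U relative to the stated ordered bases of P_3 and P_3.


the matrix is [[1, 5, 8, 28]; [0, 1, 10, 24]; [0, 0, 1, 15]; [0, 0, 0, 1]] (rows listed top to bottom)

image of 1: 1
image of x: x + 5
image of x^2: x^2 + 10x + 8
image of x^3: x^3 + 15x^2 + 24x + 28
each image's coordinates form column j of the matrix


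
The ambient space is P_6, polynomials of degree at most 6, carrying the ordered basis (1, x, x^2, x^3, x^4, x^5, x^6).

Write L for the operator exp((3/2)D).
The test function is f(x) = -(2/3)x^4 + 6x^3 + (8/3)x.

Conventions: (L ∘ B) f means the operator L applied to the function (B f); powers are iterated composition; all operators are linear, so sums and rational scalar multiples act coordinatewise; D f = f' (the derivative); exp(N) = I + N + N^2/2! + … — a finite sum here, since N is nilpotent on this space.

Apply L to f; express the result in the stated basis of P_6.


the image equals g(x) = -(2/3)x^4 + 2x^3 + 18x^2 + (205/6)x + 167/8

order-1 term: -4x^3 + 27x^2 + 4
order-2 term: -9x^2 + (81/2)x
order-3 term: -9x + 81/4
order-4 term: -27/8
the series for exp((3/2)D) f terminates at order 4
exp((3/2)D) f = -(2/3)x^4 + 2x^3 + 18x^2 + (205/6)x + 167/8


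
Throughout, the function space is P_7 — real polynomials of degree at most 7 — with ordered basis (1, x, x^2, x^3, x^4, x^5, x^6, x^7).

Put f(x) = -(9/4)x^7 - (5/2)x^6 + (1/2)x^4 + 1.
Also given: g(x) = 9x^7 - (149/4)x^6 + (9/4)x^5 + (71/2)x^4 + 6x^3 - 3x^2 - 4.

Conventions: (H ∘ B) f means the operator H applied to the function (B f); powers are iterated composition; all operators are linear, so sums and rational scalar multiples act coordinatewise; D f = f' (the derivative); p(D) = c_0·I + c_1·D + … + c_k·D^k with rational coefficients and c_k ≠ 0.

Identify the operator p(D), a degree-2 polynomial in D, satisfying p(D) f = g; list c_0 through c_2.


D^0 f = -(9/4)x^7 - (5/2)x^6 + (1/2)x^4 + 1
D^1 f = -(63/4)x^6 - 15x^5 + 2x^3
D^2 f = -(189/2)x^5 - 75x^4 + 6x^2
matching coefficients of g against c_0 f + c_1 Df + … from the top degree down determines the c_i
solution: c_0 = -4, c_1 = 3, c_2 = -1/2

c_0 = -4, c_1 = 3, c_2 = -1/2


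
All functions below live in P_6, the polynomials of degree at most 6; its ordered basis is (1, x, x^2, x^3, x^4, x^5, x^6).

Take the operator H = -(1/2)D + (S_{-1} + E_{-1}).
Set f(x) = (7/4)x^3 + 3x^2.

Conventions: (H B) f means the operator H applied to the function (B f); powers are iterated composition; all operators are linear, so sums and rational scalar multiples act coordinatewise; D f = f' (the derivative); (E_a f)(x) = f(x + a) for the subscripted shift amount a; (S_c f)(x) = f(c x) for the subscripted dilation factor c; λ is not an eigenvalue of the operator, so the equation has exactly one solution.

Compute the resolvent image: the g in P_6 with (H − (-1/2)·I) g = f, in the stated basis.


write g with unknown coordinates in the stated basis and equate coefficients in (H − (-1/2)·I) g = f
solving from the highest basis element down gives g = (7/2)x^3 + (15/2)x^2 + 24x + 64/5
check: H g = -(3/4)x^2 - 12x - 32/5
so H g − (-1/2)·g = (7/4)x^3 + 3x^2 = f ✓

the result is g(x) = (7/2)x^3 + (15/2)x^2 + 24x + 64/5


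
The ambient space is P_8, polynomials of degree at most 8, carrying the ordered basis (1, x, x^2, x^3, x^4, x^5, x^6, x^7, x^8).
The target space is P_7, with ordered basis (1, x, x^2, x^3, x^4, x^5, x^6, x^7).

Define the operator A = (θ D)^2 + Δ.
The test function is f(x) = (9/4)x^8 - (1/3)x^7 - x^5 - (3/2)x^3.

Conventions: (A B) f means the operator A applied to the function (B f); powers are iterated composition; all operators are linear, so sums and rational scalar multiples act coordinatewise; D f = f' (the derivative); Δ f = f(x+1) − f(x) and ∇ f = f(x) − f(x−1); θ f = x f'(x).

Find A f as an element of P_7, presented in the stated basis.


D f = 18x^7 - (7/3)x^6 - 5x^4 - (9/2)x^2
θ D f = 126x^7 - 14x^6 - 20x^4 - 9x^2
D (θ D) f = 882x^6 - 84x^5 - 80x^3 - 18x
θ D (θ D) f = 5292x^6 - 420x^5 - 240x^3 - 18x
Δ f = 18x^7 + (182/3)x^6 + 119x^5 + (845/6)x^4 + (313/3)x^3 + (83/2)x^2 + (37/6)x - 7/12
((θ D)^2 + Δ) f = 18x^7 + (16058/3)x^6 - 301x^5 + (845/6)x^4 - (407/3)x^3 + (83/2)x^2 - (71/6)x - 7/12

the image equals g(x) = 18x^7 + (16058/3)x^6 - 301x^5 + (845/6)x^4 - (407/3)x^3 + (83/2)x^2 - (71/6)x - 7/12


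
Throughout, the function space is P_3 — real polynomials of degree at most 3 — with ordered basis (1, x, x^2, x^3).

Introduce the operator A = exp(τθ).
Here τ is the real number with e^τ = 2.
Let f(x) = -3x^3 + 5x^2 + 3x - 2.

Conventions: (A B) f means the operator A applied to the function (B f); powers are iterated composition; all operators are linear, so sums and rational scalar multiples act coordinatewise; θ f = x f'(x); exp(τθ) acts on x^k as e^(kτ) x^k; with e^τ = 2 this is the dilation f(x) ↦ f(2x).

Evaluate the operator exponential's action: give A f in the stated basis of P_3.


exp(τθ) x^k = e^(kτ) x^k; with e^τ = 2 this sends x^k to 2^k x^k
x ↦ 2 x
x^2 ↦ 4 x^2
x^3 ↦ 8 x^3
applying this coordinatewise to f: exp(τθ) f = -24x^3 + 20x^2 + 6x - 2

the result is g(x) = -24x^3 + 20x^2 + 6x - 2


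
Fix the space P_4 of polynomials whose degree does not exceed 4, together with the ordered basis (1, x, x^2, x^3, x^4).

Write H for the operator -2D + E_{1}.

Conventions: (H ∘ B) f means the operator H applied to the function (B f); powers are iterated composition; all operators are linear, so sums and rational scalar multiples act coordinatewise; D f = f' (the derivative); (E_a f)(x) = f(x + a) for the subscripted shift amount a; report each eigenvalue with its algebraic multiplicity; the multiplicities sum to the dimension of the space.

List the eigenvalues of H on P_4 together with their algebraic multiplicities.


image of 1: 1
image of x: x - 1
image of x^2: x^2 - 2x + 1
image of x^3: x^3 - 3x^2 + 3x + 1
image of x^4: x^4 - 4x^3 + 6x^2 + 4x + 1
the matrix is upper triangular; its diagonal is (1, 1, 1, 1, 1)
for a triangular matrix the eigenvalues are the diagonal entries, with algebraic multiplicity their repetition count

λ = 1 (multiplicity 5)


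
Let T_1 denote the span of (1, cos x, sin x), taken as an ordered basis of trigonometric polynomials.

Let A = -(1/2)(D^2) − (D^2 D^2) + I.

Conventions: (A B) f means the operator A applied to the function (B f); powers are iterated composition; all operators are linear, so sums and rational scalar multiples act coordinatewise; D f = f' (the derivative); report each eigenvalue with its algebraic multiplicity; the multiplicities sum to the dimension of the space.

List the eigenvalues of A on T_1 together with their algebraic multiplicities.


λ = 1/2 (multiplicity 2), λ = 1 (multiplicity 1)

image of 1: 1
image of cos x: (1/2)cos x
image of sin x: (1/2)sin x
the matrix is diagonal; its diagonal is (1, 1/2, 1/2)
for a triangular matrix the eigenvalues are the diagonal entries, with algebraic multiplicity their repetition count


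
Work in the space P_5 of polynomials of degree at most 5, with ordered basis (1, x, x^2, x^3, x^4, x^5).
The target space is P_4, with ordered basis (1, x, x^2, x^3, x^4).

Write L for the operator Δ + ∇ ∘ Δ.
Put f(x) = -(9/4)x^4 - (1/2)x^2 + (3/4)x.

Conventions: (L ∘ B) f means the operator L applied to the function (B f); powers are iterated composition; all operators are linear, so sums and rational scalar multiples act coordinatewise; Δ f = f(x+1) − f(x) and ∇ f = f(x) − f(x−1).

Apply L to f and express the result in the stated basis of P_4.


g(x) = -9x^3 - (81/2)x^2 - 10x - 15/2

Δ f = -9x^3 - (27/2)x^2 - 10x - 2
Δ f = -9x^3 - (27/2)x^2 - 10x - 2
∇ Δ f = -27x^2 - 11/2
(Δ + ∇ ∘ Δ) f = -9x^3 - (81/2)x^2 - 10x - 15/2


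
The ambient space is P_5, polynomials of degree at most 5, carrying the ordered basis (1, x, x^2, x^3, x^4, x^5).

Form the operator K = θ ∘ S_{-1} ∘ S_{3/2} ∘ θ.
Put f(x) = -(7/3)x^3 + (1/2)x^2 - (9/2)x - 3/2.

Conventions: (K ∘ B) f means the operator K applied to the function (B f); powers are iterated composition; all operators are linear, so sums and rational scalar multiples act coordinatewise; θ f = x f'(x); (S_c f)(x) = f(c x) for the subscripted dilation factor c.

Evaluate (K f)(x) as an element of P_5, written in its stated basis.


θ f = -7x^3 + x^2 - (9/2)x
S_{3/2} θ f = -(189/8)x^3 + (9/4)x^2 - (27/4)x
S_{-1} S_{3/2} θ f = (189/8)x^3 + (9/4)x^2 + (27/4)x
θ S_{-1} S_{3/2} θ f = (567/8)x^3 + (9/2)x^2 + (27/4)x

the image equals g(x) = (567/8)x^3 + (9/2)x^2 + (27/4)x


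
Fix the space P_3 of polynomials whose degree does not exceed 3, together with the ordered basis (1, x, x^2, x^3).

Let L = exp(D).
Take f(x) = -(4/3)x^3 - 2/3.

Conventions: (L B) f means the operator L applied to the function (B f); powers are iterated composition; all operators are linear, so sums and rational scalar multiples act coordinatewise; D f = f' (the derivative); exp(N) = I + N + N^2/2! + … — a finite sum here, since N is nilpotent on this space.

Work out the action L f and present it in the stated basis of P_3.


the result is g(x) = -(4/3)x^3 - 4x^2 - 4x - 2

order-1 term: -4x^2
order-2 term: -4x
order-3 term: -4/3
the series for exp(D) f terminates at order 3
exp(D) f = -(4/3)x^3 - 4x^2 - 4x - 2


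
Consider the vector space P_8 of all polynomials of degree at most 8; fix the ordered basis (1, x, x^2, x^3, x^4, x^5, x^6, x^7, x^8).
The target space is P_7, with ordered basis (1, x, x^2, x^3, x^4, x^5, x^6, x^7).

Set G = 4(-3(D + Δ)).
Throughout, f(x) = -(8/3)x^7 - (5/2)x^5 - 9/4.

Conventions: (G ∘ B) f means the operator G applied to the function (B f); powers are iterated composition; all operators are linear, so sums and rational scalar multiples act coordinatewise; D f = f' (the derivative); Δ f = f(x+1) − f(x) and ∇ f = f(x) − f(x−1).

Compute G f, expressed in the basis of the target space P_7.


D f = -(56/3)x^6 - (25/2)x^4
Δ f = -(56/3)x^6 - 56x^5 - (635/6)x^4 - (355/3)x^3 - 81x^2 - (187/6)x - 31/6
(D + Δ) f = -(112/3)x^6 - 56x^5 - (355/3)x^4 - (355/3)x^3 - 81x^2 - (187/6)x - 31/6
(-3(D + Δ)) f = 112x^6 + 168x^5 + 355x^4 + 355x^3 + 243x^2 + (187/2)x + 31/2
(4(-3(D + Δ))) f = 448x^6 + 672x^5 + 1420x^4 + 1420x^3 + 972x^2 + 374x + 62

the result is g(x) = 448x^6 + 672x^5 + 1420x^4 + 1420x^3 + 972x^2 + 374x + 62


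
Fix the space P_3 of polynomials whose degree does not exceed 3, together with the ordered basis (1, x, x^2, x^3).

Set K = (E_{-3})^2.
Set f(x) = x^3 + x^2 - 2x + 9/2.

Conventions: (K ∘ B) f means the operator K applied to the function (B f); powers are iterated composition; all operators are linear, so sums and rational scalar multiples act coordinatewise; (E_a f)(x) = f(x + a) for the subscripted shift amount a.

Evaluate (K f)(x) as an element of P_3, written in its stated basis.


the result is g(x) = x^3 - 17x^2 + 94x - 327/2

E_{-3} f = x^3 - 8x^2 + 19x - 15/2
E_{-3} E_{-3} f = x^3 - 17x^2 + 94x - 327/2


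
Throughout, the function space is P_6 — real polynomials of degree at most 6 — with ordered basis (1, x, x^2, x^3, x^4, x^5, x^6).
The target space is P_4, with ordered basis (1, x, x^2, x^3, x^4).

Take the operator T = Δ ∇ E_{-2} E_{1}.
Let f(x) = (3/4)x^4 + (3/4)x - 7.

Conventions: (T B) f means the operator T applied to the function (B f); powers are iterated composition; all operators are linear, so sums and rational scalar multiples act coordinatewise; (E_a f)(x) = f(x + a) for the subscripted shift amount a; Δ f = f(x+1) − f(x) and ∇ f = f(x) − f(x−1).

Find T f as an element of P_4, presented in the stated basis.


E_{1} f = (3/4)x^4 + 3x^3 + (9/2)x^2 + (15/4)x - 11/2
E_{-2} E_{1} f = (3/4)x^4 - 3x^3 + (9/2)x^2 - (9/4)x - 7
∇ E_{-2} E_{1} f = 3x^3 - (27/2)x^2 + 21x - 21/2
Δ (∇ E_{-2}) E_{1} f = 9x^2 - 18x + 21/2

g(x) = 9x^2 - 18x + 21/2
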